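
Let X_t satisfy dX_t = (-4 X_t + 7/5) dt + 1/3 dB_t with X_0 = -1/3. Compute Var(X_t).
Var(X_t) = 1/72 - exp(-8*t)/72

The variance V(t) = Var(X_t) satisfies V'(t) = 2 a V(t) + c^2 with V(0) = 0 (drift coefficient is linear in X, diffusion is constant). With a = -4, c = 1/3, the solution is
  V(t) = (c^2 / (2 a)) * (exp(2 a t) - 1)
       = ((1/3)^2 / (2*(-4))) * (exp((-8) t) - 1)
       = 1/72 - exp(-8*t)/72.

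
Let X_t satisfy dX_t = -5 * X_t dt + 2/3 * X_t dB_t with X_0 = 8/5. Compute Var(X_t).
Var(X_t) = (64*exp(4*t/9) - 64)*exp(-10*t)/25

For GBM dX = mu X dt + sigma X dB with X_0 = x_0, apply Itô to Y = log X: dY = (mu - sigma^2/2) dt + sigma dB, so Y_t = log(x_0) + (mu - sigma^2/2) t + sigma B_t and hence X_t = x_0 * exp((mu - sigma^2/2) t + sigma B_t).
With mu = -5, sigma = 2/3, x_0 = 8/5, this gives:
  X_t = 8/5 * exp((-47/9) * t + (2/3) * B_t).
Since sigma*B_t ~ Normal(0, sigma^2 t), E[exp(sigma*B_t)] = exp(sigma^2 t / 2); so E[X_t] = x_0 * exp((mu - sigma^2/2) t) * exp(sigma^2 t / 2) = x_0 * exp(mu t) = 8*exp(-5*t)/5.
Var(X_t) = E[X_t^2] - (E[X_t])^2 = x_0^2 * exp(2 mu t) * (exp(sigma^2 t) - 1) = (64*exp(4*t/9) - 64)*exp(-10*t)/25.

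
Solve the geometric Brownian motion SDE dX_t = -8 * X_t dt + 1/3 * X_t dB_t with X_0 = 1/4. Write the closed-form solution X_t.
X_t = 1/4 * exp((-145/18) * t + (1/3) * B_t)

For GBM dX = mu X dt + sigma X dB with X_0 = x_0, apply Itô to Y = log X: dY = (mu - sigma^2/2) dt + sigma dB, so Y_t = log(x_0) + (mu - sigma^2/2) t + sigma B_t and hence X_t = x_0 * exp((mu - sigma^2/2) t + sigma B_t).
With mu = -8, sigma = 1/3, x_0 = 1/4, this gives:
  X_t = 1/4 * exp((-145/18) * t + (1/3) * B_t).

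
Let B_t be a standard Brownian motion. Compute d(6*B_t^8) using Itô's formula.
d(6*B_t^8) = (168*B_t^6) dt + (48*B_t^7) dB_t

Itô's formula for f(B_t) gives d f(B_t) = f'(B_t) dB_t + (1/2) f''(B_t) dt. Compute derivatives of f(x) = 6*x^8:
  f'(x)  = 48*x^7
  f''(x) = 336*x^6
Substitute x = B_t and multiply the f'' term by 1/2:
  drift     = (1/2) * (336*x^6) evaluated at B_t = 168*B_t^6
  diffusion = (48*x^7) evaluated at B_t = 48*B_t^7
Therefore d(6*B_t^8) = (168*B_t^6) dt + (48*B_t^7) dB_t.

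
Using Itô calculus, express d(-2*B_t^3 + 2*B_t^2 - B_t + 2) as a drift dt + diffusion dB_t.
d(-2*B_t^3 + 2*B_t^2 - B_t + 2) = (2 - 6*B_t) dt + (-6*B_t^2 + 4*B_t - 1) dB_t

Itô's formula for f(B_t) gives d f(B_t) = f'(B_t) dB_t + (1/2) f''(B_t) dt. Compute derivatives of f(x) = -2*x^3 + 2*x^2 - x + 2:
  f'(x)  = -6*x^2 + 4*x - 1
  f''(x) = 4 - 12*x
Substitute x = B_t and multiply the f'' term by 1/2:
  drift     = (1/2) * (4 - 12*x) evaluated at B_t = 2 - 6*B_t
  diffusion = (-6*x^2 + 4*x - 1) evaluated at B_t = -6*B_t^2 + 4*B_t - 1
Therefore d(-2*B_t^3 + 2*B_t^2 - B_t + 2) = (2 - 6*B_t) dt + (-6*B_t^2 + 4*B_t - 1) dB_t.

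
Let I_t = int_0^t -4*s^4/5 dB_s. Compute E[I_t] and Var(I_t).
E[I_t] = 0; Var(I_t) = 16*t^9/225

The Itô integral of a deterministic integrand f(s) has mean 0 because each increment f(s) * (B_{s+ds} - B_s) has mean 0. By the Itô isometry:
  Var( int_0^t f(s) dB_s ) = E[ (int_0^t f(s) dB_s)^2 ] = int_0^t f(s)^2 ds.
Here f(s) = -4*s^4/5, so f(s)^2 = 16*s^8/25. Integrate:
  int_0^t (16*s^8/25) ds = 16*t^9/225.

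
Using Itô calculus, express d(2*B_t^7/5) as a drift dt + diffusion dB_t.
d(2*B_t^7/5) = (42*B_t^5/5) dt + (14*B_t^6/5) dB_t

Itô's formula for f(B_t) gives d f(B_t) = f'(B_t) dB_t + (1/2) f''(B_t) dt. Compute derivatives of f(x) = 2*x^7/5:
  f'(x)  = 14*x^6/5
  f''(x) = 84*x^5/5
Substitute x = B_t and multiply the f'' term by 1/2:
  drift     = (1/2) * (84*x^5/5) evaluated at B_t = 42*B_t^5/5
  diffusion = (14*x^6/5) evaluated at B_t = 14*B_t^6/5
Therefore d(2*B_t^7/5) = (42*B_t^5/5) dt + (14*B_t^6/5) dB_t.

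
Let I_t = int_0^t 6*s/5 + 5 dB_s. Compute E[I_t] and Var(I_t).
E[I_t] = 0; Var(I_t) = t*(12*t^2 + 150*t + 625)/25

The Itô integral of a deterministic integrand f(s) has mean 0 because each increment f(s) * (B_{s+ds} - B_s) has mean 0. By the Itô isometry:
  Var( int_0^t f(s) dB_s ) = E[ (int_0^t f(s) dB_s)^2 ] = int_0^t f(s)^2 ds.
Here f(s) = 6*s/5 + 5, so f(s)^2 = (6*s + 25)^2/25. Integrate:
  int_0^t ((6*s + 25)^2/25) ds = t*(12*t^2 + 150*t + 625)/25.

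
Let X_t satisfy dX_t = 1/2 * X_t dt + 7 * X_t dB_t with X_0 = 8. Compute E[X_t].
E[X_t] = 8*exp(t/2)

For GBM dX = mu X dt + sigma X dB with X_0 = x_0, apply Itô to Y = log X: dY = (mu - sigma^2/2) dt + sigma dB, so Y_t = log(x_0) + (mu - sigma^2/2) t + sigma B_t and hence X_t = x_0 * exp((mu - sigma^2/2) t + sigma B_t).
With mu = 1/2, sigma = 7, x_0 = 8, this gives:
  X_t = 8 * exp((-24) * t + (7) * B_t).
Since sigma*B_t ~ Normal(0, sigma^2 t), E[exp(sigma*B_t)] = exp(sigma^2 t / 2); so E[X_t] = x_0 * exp((mu - sigma^2/2) t) * exp(sigma^2 t / 2) = x_0 * exp(mu t) = 8*exp(t/2).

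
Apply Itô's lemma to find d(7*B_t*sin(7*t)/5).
d(7*B_t*sin(7*t)/5) = (49*B_t*cos(7*t)/5) dt + (7*sin(7*t)/5) dB_t

Itô's formula for f(t, x): d f(t, B_t) = (f_t + (1/2) f_xx) dt + f_x dB_t. Compute partials of f(t, x) = 7*x*sin(7*t)/5:
  f_t(t,x)  = 49*x*cos(7*t)/5
  f_x(t,x)  = 7*sin(7*t)/5
  f_xx(t,x) = 0
Assemble drift = f_t + (1/2) f_xx = 49*x*cos(7*t)/5 and diffusion = f_x = 7*sin(7*t)/5. Substituting x = B_t:
  d(7*B_t*sin(7*t)/5) = (49*B_t*cos(7*t)/5) dt + (7*sin(7*t)/5) dB_t.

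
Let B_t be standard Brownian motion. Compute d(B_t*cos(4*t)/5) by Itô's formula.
d(B_t*cos(4*t)/5) = (-4*B_t*sin(4*t)/5) dt + (cos(4*t)/5) dB_t

Itô's formula for f(t, x): d f(t, B_t) = (f_t + (1/2) f_xx) dt + f_x dB_t. Compute partials of f(t, x) = x*cos(4*t)/5:
  f_t(t,x)  = -4*x*sin(4*t)/5
  f_x(t,x)  = cos(4*t)/5
  f_xx(t,x) = 0
Assemble drift = f_t + (1/2) f_xx = -4*x*sin(4*t)/5 and diffusion = f_x = cos(4*t)/5. Substituting x = B_t:
  d(B_t*cos(4*t)/5) = (-4*B_t*sin(4*t)/5) dt + (cos(4*t)/5) dB_t.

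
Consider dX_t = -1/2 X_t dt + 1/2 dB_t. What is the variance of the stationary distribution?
lim Var(X_t) = 1/4

The OU SDE dX = -theta X dt + sigma dB admits the integrating factor exp(theta t): d(exp(theta t) X_t) = sigma exp(theta t) dB_t. Integrating from 0 to t gives X_t = x_0 * exp(-theta t) + sigma * int_0^t exp(-theta (t-s)) dB_s for any initial x_0. The Itô integral has variance (by the Itô isometry) sigma^2 * int_0^t exp(-2 theta (t - s)) ds = sigma^2 * (1 - exp(-2 theta t)) / (2 theta), independent of x_0.
With theta = 1/2, sigma = 1/2:
  Var(X_t) = (1/2)^2 * (1 - exp(-2*1/2 t)) / (2 * 1/2) = (exp(t) - 1)*exp(-t)/4.
As t -> infinity, exp(-2*1/2 t) -> 0, so the stationary variance is sigma^2 / (2 theta) = 1/4.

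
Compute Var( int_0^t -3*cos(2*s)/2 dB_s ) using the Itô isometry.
Var = 9*t/8 + 9*sin(4*t)/32

The Itô integral of a deterministic integrand f(s) has mean 0 because each increment f(s) * (B_{s+ds} - B_s) has mean 0. By the Itô isometry:
  Var( int_0^t f(s) dB_s ) = E[ (int_0^t f(s) dB_s)^2 ] = int_0^t f(s)^2 ds.
Here f(s) = -3*cos(2*s)/2, so f(s)^2 = 9*cos(2*s)^2/4. Integrate:
  int_0^t (9*cos(2*s)^2/4) ds = 9*t/8 + 9*sin(4*t)/32.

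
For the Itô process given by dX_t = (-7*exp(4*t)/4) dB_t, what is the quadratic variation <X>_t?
<X>_t = 49*exp(8*t)/128 - 49/128

For an Itô process dX_t = a(t) dt + b(t) dB_t, the quadratic variation is <X>_t = int_0^t b(s)^2 ds (the drift term does not contribute). Here b(s) = -7*exp(4*s)/4, so
  b(s)^2 = 49*exp(8*s)/16.
Integrating from 0 to t:
  <X>_t = int_0^t (49*exp(8*s)/16) ds = 49*exp(8*t)/128 - 49/128.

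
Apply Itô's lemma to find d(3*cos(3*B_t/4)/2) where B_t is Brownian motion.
d(3*cos(3*B_t/4)/2) = (-27*cos(3*B_t/4)/64) dt + (-9*sin(3*B_t/4)/8) dB_t

Itô's formula for f(B_t) gives d f(B_t) = f'(B_t) dB_t + (1/2) f''(B_t) dt. Compute derivatives of f(x) = 3*cos(3*x/4)/2:
  f'(x)  = -9*sin(3*x/4)/8
  f''(x) = -27*cos(3*x/4)/32
Substitute x = B_t and multiply the f'' term by 1/2:
  drift     = (1/2) * (-27*cos(3*x/4)/32) evaluated at B_t = -27*cos(3*B_t/4)/64
  diffusion = (-9*sin(3*x/4)/8) evaluated at B_t = -9*sin(3*B_t/4)/8
Therefore d(3*cos(3*B_t/4)/2) = (-27*cos(3*B_t/4)/64) dt + (-9*sin(3*B_t/4)/8) dB_t.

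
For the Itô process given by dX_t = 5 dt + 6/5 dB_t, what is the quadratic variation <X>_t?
<X>_t = 36*t/25

For an Itô process dX_t = a(t) dt + b(t) dB_t, the quadratic variation is <X>_t = int_0^t b(s)^2 ds (the drift term does not contribute). Here b(s) = 6/5, so
  b(s)^2 = 36/25.
Integrating from 0 to t:
  <X>_t = int_0^t (36/25) ds = 36*t/25.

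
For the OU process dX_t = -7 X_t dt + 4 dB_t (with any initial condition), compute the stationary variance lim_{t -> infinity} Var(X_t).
lim Var(X_t) = 8/7

The OU SDE dX = -theta X dt + sigma dB admits the integrating factor exp(theta t): d(exp(theta t) X_t) = sigma exp(theta t) dB_t. Integrating from 0 to t gives X_t = x_0 * exp(-theta t) + sigma * int_0^t exp(-theta (t-s)) dB_s for any initial x_0. The Itô integral has variance (by the Itô isometry) sigma^2 * int_0^t exp(-2 theta (t - s)) ds = sigma^2 * (1 - exp(-2 theta t)) / (2 theta), independent of x_0.
With theta = 7, sigma = 4:
  Var(X_t) = (4)^2 * (1 - exp(-2*7 t)) / (2 * 7) = 8/7 - 8*exp(-14*t)/7.
As t -> infinity, exp(-2*7 t) -> 0, so the stationary variance is sigma^2 / (2 theta) = 8/7.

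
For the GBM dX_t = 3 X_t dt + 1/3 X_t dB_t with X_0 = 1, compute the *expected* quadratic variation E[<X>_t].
E[<X>_t] = exp(55*t/9)/55 - 1/55

<X>_t = int_0^t ((1/3) * X_s)^2 ds. Taking expectation inside the integral: E[<X>_t] = (1/3)^2 * int_0^t E[X_s^2] ds. For GBM, E[X_s^2] = x_0^2 * exp((2 mu + sigma^2) s). Integrating:
  E[<X>_t] = (1/3)^2 * 1^2 * (exp((2*3 + (1/3)^2) t) - 1) / (2*3 + (1/3)^2)
           = (1/3)^2 * 1^2 * (exp((55/9) t) - 1) / (55/9) = exp(55*t/9)/55 - 1/55.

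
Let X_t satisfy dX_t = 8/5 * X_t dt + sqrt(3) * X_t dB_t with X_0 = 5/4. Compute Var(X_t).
Var(X_t) = 25*(exp(3*t) - 1)*exp(16*t/5)/16

For GBM dX = mu X dt + sigma X dB with X_0 = x_0, apply Itô to Y = log X: dY = (mu - sigma^2/2) dt + sigma dB, so Y_t = log(x_0) + (mu - sigma^2/2) t + sigma B_t and hence X_t = x_0 * exp((mu - sigma^2/2) t + sigma B_t).
With mu = 8/5, sigma = sqrt(3), x_0 = 5/4, this gives:
  X_t = 5/4 * exp((1/10) * t + (sqrt(3)) * B_t).
Since sigma*B_t ~ Normal(0, sigma^2 t), E[exp(sigma*B_t)] = exp(sigma^2 t / 2); so E[X_t] = x_0 * exp((mu - sigma^2/2) t) * exp(sigma^2 t / 2) = x_0 * exp(mu t) = 5*exp(8*t/5)/4.
Var(X_t) = E[X_t^2] - (E[X_t])^2 = x_0^2 * exp(2 mu t) * (exp(sigma^2 t) - 1) = 25*(exp(3*t) - 1)*exp(16*t/5)/16.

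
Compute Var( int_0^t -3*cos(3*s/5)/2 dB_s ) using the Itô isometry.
Var = 9*t/8 + 15*sin(6*t/5)/16

The Itô integral of a deterministic integrand f(s) has mean 0 because each increment f(s) * (B_{s+ds} - B_s) has mean 0. By the Itô isometry:
  Var( int_0^t f(s) dB_s ) = E[ (int_0^t f(s) dB_s)^2 ] = int_0^t f(s)^2 ds.
Here f(s) = -3*cos(3*s/5)/2, so f(s)^2 = 9*cos(3*s/5)^2/4. Integrate:
  int_0^t (9*cos(3*s/5)^2/4) ds = 9*t/8 + 15*sin(6*t/5)/16.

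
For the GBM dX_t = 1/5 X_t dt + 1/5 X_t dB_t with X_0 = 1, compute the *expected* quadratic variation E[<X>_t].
E[<X>_t] = exp(11*t/25)/11 - 1/11

<X>_t = int_0^t ((1/5) * X_s)^2 ds. Taking expectation inside the integral: E[<X>_t] = (1/5)^2 * int_0^t E[X_s^2] ds. For GBM, E[X_s^2] = x_0^2 * exp((2 mu + sigma^2) s). Integrating:
  E[<X>_t] = (1/5)^2 * 1^2 * (exp((2*(1/5) + (1/5)^2) t) - 1) / (2*(1/5) + (1/5)^2)
           = (1/5)^2 * 1^2 * (exp((11/25) t) - 1) / (11/25) = exp(11*t/25)/11 - 1/11.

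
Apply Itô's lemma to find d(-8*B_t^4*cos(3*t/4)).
d(-8*B_t^4*cos(3*t/4)) = (6*B_t^2*(B_t^2*sin(3*t/4) - 8*cos(3*t/4))) dt + (-32*B_t^3*cos(3*t/4)) dB_t

Itô's formula for f(t, x): d f(t, B_t) = (f_t + (1/2) f_xx) dt + f_x dB_t. Compute partials of f(t, x) = -8*x^4*cos(3*t/4):
  f_t(t,x)  = 6*x^4*sin(3*t/4)
  f_x(t,x)  = -32*x^3*cos(3*t/4)
  f_xx(t,x) = -96*x^2*cos(3*t/4)
Assemble drift = f_t + (1/2) f_xx = 6*x^2*(x^2*sin(3*t/4) - 8*cos(3*t/4)) and diffusion = f_x = -32*x^3*cos(3*t/4). Substituting x = B_t:
  d(-8*B_t^4*cos(3*t/4)) = (6*B_t^2*(B_t^2*sin(3*t/4) - 8*cos(3*t/4))) dt + (-32*B_t^3*cos(3*t/4)) dB_t.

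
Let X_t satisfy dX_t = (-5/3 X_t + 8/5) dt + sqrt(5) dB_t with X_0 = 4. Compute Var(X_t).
Var(X_t) = 3/2 - 3*exp(-10*t/3)/2

The variance V(t) = Var(X_t) satisfies V'(t) = 2 a V(t) + c^2 with V(0) = 0 (drift coefficient is linear in X, diffusion is constant). With a = -5/3, c = sqrt(5), the solution is
  V(t) = (c^2 / (2 a)) * (exp(2 a t) - 1)
       = (sqrt(5)^2 / (2*(-5/3))) * (exp((-10/3) t) - 1)
       = 3/2 - 3*exp(-10*t/3)/2.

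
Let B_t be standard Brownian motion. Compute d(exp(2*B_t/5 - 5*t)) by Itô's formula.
d(exp(2*B_t/5 - 5*t)) = (-123*exp(2*B_t/5 - 5*t)/25) dt + (2*exp(2*B_t/5 - 5*t)/5) dB_t

Itô's formula for f(t, x): d f(t, B_t) = (f_t + (1/2) f_xx) dt + f_x dB_t. Compute partials of f(t, x) = exp(-5*t + 2*x/5):
  f_t(t,x)  = -5*exp(-5*t + 2*x/5)
  f_x(t,x)  = 2*exp(-5*t + 2*x/5)/5
  f_xx(t,x) = 4*exp(-5*t + 2*x/5)/25
Assemble drift = f_t + (1/2) f_xx = -123*exp(-5*t + 2*x/5)/25 and diffusion = f_x = 2*exp(-5*t + 2*x/5)/5. Substituting x = B_t:
  d(exp(2*B_t/5 - 5*t)) = (-123*exp(2*B_t/5 - 5*t)/25) dt + (2*exp(2*B_t/5 - 5*t)/5) dB_t.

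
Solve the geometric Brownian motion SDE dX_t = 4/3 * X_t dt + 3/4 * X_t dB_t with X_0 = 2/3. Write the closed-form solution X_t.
X_t = 2/3 * exp((101/96) * t + (3/4) * B_t)

For GBM dX = mu X dt + sigma X dB with X_0 = x_0, apply Itô to Y = log X: dY = (mu - sigma^2/2) dt + sigma dB, so Y_t = log(x_0) + (mu - sigma^2/2) t + sigma B_t and hence X_t = x_0 * exp((mu - sigma^2/2) t + sigma B_t).
With mu = 4/3, sigma = 3/4, x_0 = 2/3, this gives:
  X_t = 2/3 * exp((101/96) * t + (3/4) * B_t).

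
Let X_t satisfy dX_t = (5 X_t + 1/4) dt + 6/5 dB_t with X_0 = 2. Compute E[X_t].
E[X_t] = 41*exp(5*t)/20 - 1/20

Taking expectations and using E[dB_t] = 0, the mean m(t) = E[X_t] satisfies the ODE m'(t) = a m(t) + b with m(0) = x_0. With a = 5, b = 1/4, x_0 = 2, the solution is
  m(t) = x_0 * exp(a t) + (b/a) * (exp(a t) - 1)
       = 2 * exp(5 t) + ((1/4)/5) * (exp(5 t) - 1)
       = 41*exp(5*t)/20 - 1/20.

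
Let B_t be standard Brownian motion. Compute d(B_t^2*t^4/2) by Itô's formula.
d(B_t^2*t^4/2) = (t^3*(4*B_t^2 + t)/2) dt + (B_t*t^4) dB_t

Itô's formula for f(t, x): d f(t, B_t) = (f_t + (1/2) f_xx) dt + f_x dB_t. Compute partials of f(t, x) = t^4*x^2/2:
  f_t(t,x)  = 2*t^3*x^2
  f_x(t,x)  = t^4*x
  f_xx(t,x) = t^4
Assemble drift = f_t + (1/2) f_xx = t^3*(t + 4*x^2)/2 and diffusion = f_x = t^4*x. Substituting x = B_t:
  d(B_t^2*t^4/2) = (t^3*(4*B_t^2 + t)/2) dt + (B_t*t^4) dB_t.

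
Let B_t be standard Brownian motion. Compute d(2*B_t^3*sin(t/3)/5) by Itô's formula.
d(2*B_t^3*sin(t/3)/5) = (2*B_t*(B_t^2*cos(t/3) + 9*sin(t/3))/15) dt + (6*B_t^2*sin(t/3)/5) dB_t

Itô's formula for f(t, x): d f(t, B_t) = (f_t + (1/2) f_xx) dt + f_x dB_t. Compute partials of f(t, x) = 2*x^3*sin(t/3)/5:
  f_t(t,x)  = 2*x^3*cos(t/3)/15
  f_x(t,x)  = 6*x^2*sin(t/3)/5
  f_xx(t,x) = 12*x*sin(t/3)/5
Assemble drift = f_t + (1/2) f_xx = 2*x*(x^2*cos(t/3) + 9*sin(t/3))/15 and diffusion = f_x = 6*x^2*sin(t/3)/5. Substituting x = B_t:
  d(2*B_t^3*sin(t/3)/5) = (2*B_t*(B_t^2*cos(t/3) + 9*sin(t/3))/15) dt + (6*B_t^2*sin(t/3)/5) dB_t.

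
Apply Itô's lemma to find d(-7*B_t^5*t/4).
d(-7*B_t^5*t/4) = (7*B_t^3*(-B_t^2 - 10*t)/4) dt + (-35*B_t^4*t/4) dB_t

Itô's formula for f(t, x): d f(t, B_t) = (f_t + (1/2) f_xx) dt + f_x dB_t. Compute partials of f(t, x) = -7*t*x^5/4:
  f_t(t,x)  = -7*x^5/4
  f_x(t,x)  = -35*t*x^4/4
  f_xx(t,x) = -35*t*x^3
Assemble drift = f_t + (1/2) f_xx = 7*x^3*(-10*t - x^2)/4 and diffusion = f_x = -35*t*x^4/4. Substituting x = B_t:
  d(-7*B_t^5*t/4) = (7*B_t^3*(-B_t^2 - 10*t)/4) dt + (-35*B_t^4*t/4) dB_t.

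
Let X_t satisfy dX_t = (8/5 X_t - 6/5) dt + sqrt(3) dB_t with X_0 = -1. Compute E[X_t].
E[X_t] = 3/4 - 7*exp(8*t/5)/4

Taking expectations and using E[dB_t] = 0, the mean m(t) = E[X_t] satisfies the ODE m'(t) = a m(t) + b with m(0) = x_0. With a = 8/5, b = -6/5, x_0 = -1, the solution is
  m(t) = x_0 * exp(a t) + (b/a) * (exp(a t) - 1)
       = (-1) * exp((8/5) t) + ((-6/5)/(8/5)) * (exp((8/5) t) - 1)
       = 3/4 - 7*exp(8*t/5)/4.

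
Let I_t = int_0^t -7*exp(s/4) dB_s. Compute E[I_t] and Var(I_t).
E[I_t] = 0; Var(I_t) = 98*exp(t/2) - 98

The Itô integral of a deterministic integrand f(s) has mean 0 because each increment f(s) * (B_{s+ds} - B_s) has mean 0. By the Itô isometry:
  Var( int_0^t f(s) dB_s ) = E[ (int_0^t f(s) dB_s)^2 ] = int_0^t f(s)^2 ds.
Here f(s) = -7*exp(s/4), so f(s)^2 = 49*exp(s/2). Integrate:
  int_0^t (49*exp(s/2)) ds = 98*exp(t/2) - 98.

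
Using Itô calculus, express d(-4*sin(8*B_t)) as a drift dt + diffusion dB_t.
d(-4*sin(8*B_t)) = (128*sin(8*B_t)) dt + (-32*cos(8*B_t)) dB_t

Itô's formula for f(B_t) gives d f(B_t) = f'(B_t) dB_t + (1/2) f''(B_t) dt. Compute derivatives of f(x) = -4*sin(8*x):
  f'(x)  = -32*cos(8*x)
  f''(x) = 256*sin(8*x)
Substitute x = B_t and multiply the f'' term by 1/2:
  drift     = (1/2) * (256*sin(8*x)) evaluated at B_t = 128*sin(8*B_t)
  diffusion = (-32*cos(8*x)) evaluated at B_t = -32*cos(8*B_t)
Therefore d(-4*sin(8*B_t)) = (128*sin(8*B_t)) dt + (-32*cos(8*B_t)) dB_t.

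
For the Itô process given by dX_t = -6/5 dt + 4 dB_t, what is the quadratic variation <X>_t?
<X>_t = 16*t

For an Itô process dX_t = a(t) dt + b(t) dB_t, the quadratic variation is <X>_t = int_0^t b(s)^2 ds (the drift term does not contribute). Here b(s) = 4, so
  b(s)^2 = 16.
Integrating from 0 to t:
  <X>_t = int_0^t (16) ds = 16*t.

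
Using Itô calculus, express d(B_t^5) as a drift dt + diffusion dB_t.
d(B_t^5) = (10*B_t^3) dt + (5*B_t^4) dB_t

Itô's formula for f(B_t) gives d f(B_t) = f'(B_t) dB_t + (1/2) f''(B_t) dt. Compute derivatives of f(x) = x^5:
  f'(x)  = 5*x^4
  f''(x) = 20*x^3
Substitute x = B_t and multiply the f'' term by 1/2:
  drift     = (1/2) * (20*x^3) evaluated at B_t = 10*B_t^3
  diffusion = (5*x^4) evaluated at B_t = 5*B_t^4
Therefore d(B_t^5) = (10*B_t^3) dt + (5*B_t^4) dB_t.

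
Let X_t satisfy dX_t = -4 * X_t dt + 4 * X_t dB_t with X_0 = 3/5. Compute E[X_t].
E[X_t] = 3*exp(-4*t)/5

For GBM dX = mu X dt + sigma X dB with X_0 = x_0, apply Itô to Y = log X: dY = (mu - sigma^2/2) dt + sigma dB, so Y_t = log(x_0) + (mu - sigma^2/2) t + sigma B_t and hence X_t = x_0 * exp((mu - sigma^2/2) t + sigma B_t).
With mu = -4, sigma = 4, x_0 = 3/5, this gives:
  X_t = 3/5 * exp((-12) * t + (4) * B_t).
Since sigma*B_t ~ Normal(0, sigma^2 t), E[exp(sigma*B_t)] = exp(sigma^2 t / 2); so E[X_t] = x_0 * exp((mu - sigma^2/2) t) * exp(sigma^2 t / 2) = x_0 * exp(mu t) = 3*exp(-4*t)/5.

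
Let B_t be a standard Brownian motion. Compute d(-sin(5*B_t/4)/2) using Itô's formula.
d(-sin(5*B_t/4)/2) = (25*sin(5*B_t/4)/64) dt + (-5*cos(5*B_t/4)/8) dB_t

Itô's formula for f(B_t) gives d f(B_t) = f'(B_t) dB_t + (1/2) f''(B_t) dt. Compute derivatives of f(x) = -sin(5*x/4)/2:
  f'(x)  = -5*cos(5*x/4)/8
  f''(x) = 25*sin(5*x/4)/32
Substitute x = B_t and multiply the f'' term by 1/2:
  drift     = (1/2) * (25*sin(5*x/4)/32) evaluated at B_t = 25*sin(5*B_t/4)/64
  diffusion = (-5*cos(5*x/4)/8) evaluated at B_t = -5*cos(5*B_t/4)/8
Therefore d(-sin(5*B_t/4)/2) = (25*sin(5*B_t/4)/64) dt + (-5*cos(5*B_t/4)/8) dB_t.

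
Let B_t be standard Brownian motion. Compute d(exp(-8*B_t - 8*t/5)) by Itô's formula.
d(exp(-8*B_t - 8*t/5)) = (152*exp(-8*B_t - 8*t/5)/5) dt + (-8*exp(-8*B_t - 8*t/5)) dB_t

Itô's formula for f(t, x): d f(t, B_t) = (f_t + (1/2) f_xx) dt + f_x dB_t. Compute partials of f(t, x) = exp(-8*t/5 - 8*x):
  f_t(t,x)  = -8*exp(-8*t/5 - 8*x)/5
  f_x(t,x)  = -8*exp(-8*t/5 - 8*x)
  f_xx(t,x) = 64*exp(-8*t/5 - 8*x)
Assemble drift = f_t + (1/2) f_xx = 152*exp(-8*t/5 - 8*x)/5 and diffusion = f_x = -8*exp(-8*t/5 - 8*x). Substituting x = B_t:
  d(exp(-8*B_t - 8*t/5)) = (152*exp(-8*B_t - 8*t/5)/5) dt + (-8*exp(-8*B_t - 8*t/5)) dB_t.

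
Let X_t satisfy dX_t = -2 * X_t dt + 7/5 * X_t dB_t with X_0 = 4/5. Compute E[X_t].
E[X_t] = 4*exp(-2*t)/5

For GBM dX = mu X dt + sigma X dB with X_0 = x_0, apply Itô to Y = log X: dY = (mu - sigma^2/2) dt + sigma dB, so Y_t = log(x_0) + (mu - sigma^2/2) t + sigma B_t and hence X_t = x_0 * exp((mu - sigma^2/2) t + sigma B_t).
With mu = -2, sigma = 7/5, x_0 = 4/5, this gives:
  X_t = 4/5 * exp((-149/50) * t + (7/5) * B_t).
Since sigma*B_t ~ Normal(0, sigma^2 t), E[exp(sigma*B_t)] = exp(sigma^2 t / 2); so E[X_t] = x_0 * exp((mu - sigma^2/2) t) * exp(sigma^2 t / 2) = x_0 * exp(mu t) = 4*exp(-2*t)/5.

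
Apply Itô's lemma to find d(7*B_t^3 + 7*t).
d(7*B_t^3 + 7*t) = (21*B_t + 7) dt + (21*B_t^2) dB_t

Itô's formula for f(t, x): d f(t, B_t) = (f_t + (1/2) f_xx) dt + f_x dB_t. Compute partials of f(t, x) = 7*t + 7*x^3:
  f_t(t,x)  = 7
  f_x(t,x)  = 21*x^2
  f_xx(t,x) = 42*x
Assemble drift = f_t + (1/2) f_xx = 21*x + 7 and diffusion = f_x = 21*x^2. Substituting x = B_t:
  d(7*B_t^3 + 7*t) = (21*B_t + 7) dt + (21*B_t^2) dB_t.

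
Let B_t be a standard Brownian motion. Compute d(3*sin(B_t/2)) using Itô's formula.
d(3*sin(B_t/2)) = (-3*sin(B_t/2)/8) dt + (3*cos(B_t/2)/2) dB_t

Itô's formula for f(B_t) gives d f(B_t) = f'(B_t) dB_t + (1/2) f''(B_t) dt. Compute derivatives of f(x) = 3*sin(x/2):
  f'(x)  = 3*cos(x/2)/2
  f''(x) = -3*sin(x/2)/4
Substitute x = B_t and multiply the f'' term by 1/2:
  drift     = (1/2) * (-3*sin(x/2)/4) evaluated at B_t = -3*sin(B_t/2)/8
  diffusion = (3*cos(x/2)/2) evaluated at B_t = 3*cos(B_t/2)/2
Therefore d(3*sin(B_t/2)) = (-3*sin(B_t/2)/8) dt + (3*cos(B_t/2)/2) dB_t.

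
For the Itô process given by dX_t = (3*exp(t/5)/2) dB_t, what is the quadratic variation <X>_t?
<X>_t = 45*exp(2*t/5)/8 - 45/8

For an Itô process dX_t = a(t) dt + b(t) dB_t, the quadratic variation is <X>_t = int_0^t b(s)^2 ds (the drift term does not contribute). Here b(s) = 3*exp(s/5)/2, so
  b(s)^2 = 9*exp(2*s/5)/4.
Integrating from 0 to t:
  <X>_t = int_0^t (9*exp(2*s/5)/4) ds = 45*exp(2*t/5)/8 - 45/8.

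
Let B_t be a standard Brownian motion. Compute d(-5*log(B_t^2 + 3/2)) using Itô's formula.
d(-5*log(B_t^2 + 3/2)) = (10*(2*B_t^2 - 3)/(2*B_t^2 + 3)^2) dt + (-20*B_t/(2*B_t^2 + 3)) dB_t

Itô's formula for f(B_t) gives d f(B_t) = f'(B_t) dB_t + (1/2) f''(B_t) dt. Compute derivatives of f(x) = -5*log(x^2 + 3/2):
  f'(x)  = -20*x/(2*x^2 + 3)
  f''(x) = 20*(2*x^2 - 3)/(2*x^2 + 3)^2
Substitute x = B_t and multiply the f'' term by 1/2:
  drift     = (1/2) * (20*(2*x^2 - 3)/(2*x^2 + 3)^2) evaluated at B_t = 10*(2*B_t^2 - 3)/(2*B_t^2 + 3)^2
  diffusion = (-20*x/(2*x^2 + 3)) evaluated at B_t = -20*B_t/(2*B_t^2 + 3)
Therefore d(-5*log(B_t^2 + 3/2)) = (10*(2*B_t^2 - 3)/(2*B_t^2 + 3)^2) dt + (-20*B_t/(2*B_t^2 + 3)) dB_t.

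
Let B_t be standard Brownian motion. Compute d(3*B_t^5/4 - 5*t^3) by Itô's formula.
d(3*B_t^5/4 - 5*t^3) = (15*B_t^3/2 - 15*t^2) dt + (15*B_t^4/4) dB_t

Itô's formula for f(t, x): d f(t, B_t) = (f_t + (1/2) f_xx) dt + f_x dB_t. Compute partials of f(t, x) = -5*t^3 + 3*x^5/4:
  f_t(t,x)  = -15*t^2
  f_x(t,x)  = 15*x^4/4
  f_xx(t,x) = 15*x^3
Assemble drift = f_t + (1/2) f_xx = -15*t^2 + 15*x^3/2 and diffusion = f_x = 15*x^4/4. Substituting x = B_t:
  d(3*B_t^5/4 - 5*t^3) = (15*B_t^3/2 - 15*t^2) dt + (15*B_t^4/4) dB_t.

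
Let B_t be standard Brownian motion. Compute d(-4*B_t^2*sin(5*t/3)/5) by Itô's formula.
d(-4*B_t^2*sin(5*t/3)/5) = (-4*B_t^2*cos(5*t/3)/3 - 4*sin(5*t/3)/5) dt + (-8*B_t*sin(5*t/3)/5) dB_t

Itô's formula for f(t, x): d f(t, B_t) = (f_t + (1/2) f_xx) dt + f_x dB_t. Compute partials of f(t, x) = -4*x^2*sin(5*t/3)/5:
  f_t(t,x)  = -4*x^2*cos(5*t/3)/3
  f_x(t,x)  = -8*x*sin(5*t/3)/5
  f_xx(t,x) = -8*sin(5*t/3)/5
Assemble drift = f_t + (1/2) f_xx = -4*x^2*cos(5*t/3)/3 - 4*sin(5*t/3)/5 and diffusion = f_x = -8*x*sin(5*t/3)/5. Substituting x = B_t:
  d(-4*B_t^2*sin(5*t/3)/5) = (-4*B_t^2*cos(5*t/3)/3 - 4*sin(5*t/3)/5) dt + (-8*B_t*sin(5*t/3)/5) dB_t.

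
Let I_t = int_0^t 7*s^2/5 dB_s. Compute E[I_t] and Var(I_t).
E[I_t] = 0; Var(I_t) = 49*t^5/125

The Itô integral of a deterministic integrand f(s) has mean 0 because each increment f(s) * (B_{s+ds} - B_s) has mean 0. By the Itô isometry:
  Var( int_0^t f(s) dB_s ) = E[ (int_0^t f(s) dB_s)^2 ] = int_0^t f(s)^2 ds.
Here f(s) = 7*s^2/5, so f(s)^2 = 49*s^4/25. Integrate:
  int_0^t (49*s^4/25) ds = 49*t^5/125.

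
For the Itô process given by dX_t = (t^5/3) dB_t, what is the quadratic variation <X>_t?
<X>_t = t^11/99

For an Itô process dX_t = a(t) dt + b(t) dB_t, the quadratic variation is <X>_t = int_0^t b(s)^2 ds (the drift term does not contribute). Here b(s) = s^5/3, so
  b(s)^2 = s^10/9.
Integrating from 0 to t:
  <X>_t = int_0^t (s^10/9) ds = t^11/99.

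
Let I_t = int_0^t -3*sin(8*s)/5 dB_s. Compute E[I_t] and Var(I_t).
E[I_t] = 0; Var(I_t) = 9*t/50 - 9*sin(8*t)*cos(8*t)/400

The Itô integral of a deterministic integrand f(s) has mean 0 because each increment f(s) * (B_{s+ds} - B_s) has mean 0. By the Itô isometry:
  Var( int_0^t f(s) dB_s ) = E[ (int_0^t f(s) dB_s)^2 ] = int_0^t f(s)^2 ds.
Here f(s) = -3*sin(8*s)/5, so f(s)^2 = 9*sin(8*s)^2/25. Integrate:
  int_0^t (9*sin(8*s)^2/25) ds = 9*t/50 - 9*sin(8*t)*cos(8*t)/400.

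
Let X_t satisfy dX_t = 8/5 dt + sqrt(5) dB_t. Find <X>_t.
<X>_t = 5*t

For an Itô process dX_t = a(t) dt + b(t) dB_t, the quadratic variation is <X>_t = int_0^t b(s)^2 ds (the drift term does not contribute). Here b(s) = sqrt(5), so
  b(s)^2 = 5.
Integrating from 0 to t:
  <X>_t = int_0^t (5) ds = 5*t.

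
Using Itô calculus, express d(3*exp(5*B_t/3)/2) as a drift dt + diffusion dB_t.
d(3*exp(5*B_t/3)/2) = (25*exp(5*B_t/3)/12) dt + (5*exp(5*B_t/3)/2) dB_t

Itô's formula for f(B_t) gives d f(B_t) = f'(B_t) dB_t + (1/2) f''(B_t) dt. Compute derivatives of f(x) = 3*exp(5*x/3)/2:
  f'(x)  = 5*exp(5*x/3)/2
  f''(x) = 25*exp(5*x/3)/6
Substitute x = B_t and multiply the f'' term by 1/2:
  drift     = (1/2) * (25*exp(5*x/3)/6) evaluated at B_t = 25*exp(5*B_t/3)/12
  diffusion = (5*exp(5*x/3)/2) evaluated at B_t = 5*exp(5*B_t/3)/2
Therefore d(3*exp(5*B_t/3)/2) = (25*exp(5*B_t/3)/12) dt + (5*exp(5*B_t/3)/2) dB_t.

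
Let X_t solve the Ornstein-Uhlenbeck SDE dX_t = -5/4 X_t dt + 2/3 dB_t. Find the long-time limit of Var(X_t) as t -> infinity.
lim Var(X_t) = 8/45

The OU SDE dX = -theta X dt + sigma dB admits the integrating factor exp(theta t): d(exp(theta t) X_t) = sigma exp(theta t) dB_t. Integrating from 0 to t gives X_t = x_0 * exp(-theta t) + sigma * int_0^t exp(-theta (t-s)) dB_s for any initial x_0. The Itô integral has variance (by the Itô isometry) sigma^2 * int_0^t exp(-2 theta (t - s)) ds = sigma^2 * (1 - exp(-2 theta t)) / (2 theta), independent of x_0.
With theta = 5/4, sigma = 2/3:
  Var(X_t) = (2/3)^2 * (1 - exp(-2*5/4 t)) / (2 * 5/4) = 8/45 - 8*exp(-5*t/2)/45.
As t -> infinity, exp(-2*5/4 t) -> 0, so the stationary variance is sigma^2 / (2 theta) = 8/45.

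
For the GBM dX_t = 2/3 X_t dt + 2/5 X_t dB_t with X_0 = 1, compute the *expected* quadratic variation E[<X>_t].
E[<X>_t] = 3*exp(112*t/75)/28 - 3/28

<X>_t = int_0^t ((2/5) * X_s)^2 ds. Taking expectation inside the integral: E[<X>_t] = (2/5)^2 * int_0^t E[X_s^2] ds. For GBM, E[X_s^2] = x_0^2 * exp((2 mu + sigma^2) s). Integrating:
  E[<X>_t] = (2/5)^2 * 1^2 * (exp((2*(2/3) + (2/5)^2) t) - 1) / (2*(2/3) + (2/5)^2)
           = (2/5)^2 * 1^2 * (exp((112/75) t) - 1) / (112/75) = 3*exp(112*t/75)/28 - 3/28.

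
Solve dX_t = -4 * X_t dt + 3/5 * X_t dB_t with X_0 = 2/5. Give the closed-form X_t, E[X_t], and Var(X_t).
X_t = 2/5 * exp((-209/50) t + (3/5) B_t); E[X_t] = 2*exp(-4*t)/5; Var(X_t) = (4*exp(9*t/25) - 4)*exp(-8*t)/25

For GBM dX = mu X dt + sigma X dB with X_0 = x_0, apply Itô to Y = log X: dY = (mu - sigma^2/2) dt + sigma dB, so Y_t = log(x_0) + (mu - sigma^2/2) t + sigma B_t and hence X_t = x_0 * exp((mu - sigma^2/2) t + sigma B_t).
With mu = -4, sigma = 3/5, x_0 = 2/5, this gives:
  X_t = 2/5 * exp((-209/50) * t + (3/5) * B_t).
Since sigma*B_t ~ Normal(0, sigma^2 t), E[exp(sigma*B_t)] = exp(sigma^2 t / 2); so E[X_t] = x_0 * exp((mu - sigma^2/2) t) * exp(sigma^2 t / 2) = x_0 * exp(mu t) = 2*exp(-4*t)/5.
Var(X_t) = E[X_t^2] - (E[X_t])^2 = x_0^2 * exp(2 mu t) * (exp(sigma^2 t) - 1) = (4*exp(9*t/25) - 4)*exp(-8*t)/25.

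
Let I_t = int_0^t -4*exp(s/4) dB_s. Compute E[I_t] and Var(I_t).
E[I_t] = 0; Var(I_t) = 32*exp(t/2) - 32

The Itô integral of a deterministic integrand f(s) has mean 0 because each increment f(s) * (B_{s+ds} - B_s) has mean 0. By the Itô isometry:
  Var( int_0^t f(s) dB_s ) = E[ (int_0^t f(s) dB_s)^2 ] = int_0^t f(s)^2 ds.
Here f(s) = -4*exp(s/4), so f(s)^2 = 16*exp(s/2). Integrate:
  int_0^t (16*exp(s/2)) ds = 32*exp(t/2) - 32.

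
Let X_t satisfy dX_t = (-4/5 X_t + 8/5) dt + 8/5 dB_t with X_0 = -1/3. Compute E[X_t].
E[X_t] = 2 - 7*exp(-4*t/5)/3

Taking expectations and using E[dB_t] = 0, the mean m(t) = E[X_t] satisfies the ODE m'(t) = a m(t) + b with m(0) = x_0. With a = -4/5, b = 8/5, x_0 = -1/3, the solution is
  m(t) = x_0 * exp(a t) + (b/a) * (exp(a t) - 1)
       = (-1/3) * exp((-4/5) t) + ((8/5)/(-4/5)) * (exp((-4/5) t) - 1)
       = 2 - 7*exp(-4*t/5)/3.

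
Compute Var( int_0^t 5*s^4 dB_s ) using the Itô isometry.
Var = 25*t^9/9

The Itô integral of a deterministic integrand f(s) has mean 0 because each increment f(s) * (B_{s+ds} - B_s) has mean 0. By the Itô isometry:
  Var( int_0^t f(s) dB_s ) = E[ (int_0^t f(s) dB_s)^2 ] = int_0^t f(s)^2 ds.
Here f(s) = 5*s^4, so f(s)^2 = 25*s^8. Integrate:
  int_0^t (25*s^8) ds = 25*t^9/9.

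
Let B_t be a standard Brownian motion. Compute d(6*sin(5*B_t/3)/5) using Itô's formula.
d(6*sin(5*B_t/3)/5) = (-5*sin(5*B_t/3)/3) dt + (2*cos(5*B_t/3)) dB_t

Itô's formula for f(B_t) gives d f(B_t) = f'(B_t) dB_t + (1/2) f''(B_t) dt. Compute derivatives of f(x) = 6*sin(5*x/3)/5:
  f'(x)  = 2*cos(5*x/3)
  f''(x) = -10*sin(5*x/3)/3
Substitute x = B_t and multiply the f'' term by 1/2:
  drift     = (1/2) * (-10*sin(5*x/3)/3) evaluated at B_t = -5*sin(5*B_t/3)/3
  diffusion = (2*cos(5*x/3)) evaluated at B_t = 2*cos(5*B_t/3)
Therefore d(6*sin(5*B_t/3)/5) = (-5*sin(5*B_t/3)/3) dt + (2*cos(5*B_t/3)) dB_t.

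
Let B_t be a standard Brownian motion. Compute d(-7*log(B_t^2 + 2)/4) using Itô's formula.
d(-7*log(B_t^2 + 2)/4) = (7*(B_t^2 - 2)/(4*(B_t^2 + 2)^2)) dt + (-7*B_t/(2*B_t^2 + 4)) dB_t

Itô's formula for f(B_t) gives d f(B_t) = f'(B_t) dB_t + (1/2) f''(B_t) dt. Compute derivatives of f(x) = -7*log(x^2 + 2)/4:
  f'(x)  = -7*x/(2*x^2 + 4)
  f''(x) = 7*(x^2 - 2)/(2*(x^2 + 2)^2)
Substitute x = B_t and multiply the f'' term by 1/2:
  drift     = (1/2) * (7*(x^2 - 2)/(2*(x^2 + 2)^2)) evaluated at B_t = 7*(B_t^2 - 2)/(4*(B_t^2 + 2)^2)
  diffusion = (-7*x/(2*x^2 + 4)) evaluated at B_t = -7*B_t/(2*B_t^2 + 4)
Therefore d(-7*log(B_t^2 + 2)/4) = (7*(B_t^2 - 2)/(4*(B_t^2 + 2)^2)) dt + (-7*B_t/(2*B_t^2 + 4)) dB_t.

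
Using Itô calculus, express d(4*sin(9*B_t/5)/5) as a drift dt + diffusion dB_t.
d(4*sin(9*B_t/5)/5) = (-162*sin(9*B_t/5)/125) dt + (36*cos(9*B_t/5)/25) dB_t

Itô's formula for f(B_t) gives d f(B_t) = f'(B_t) dB_t + (1/2) f''(B_t) dt. Compute derivatives of f(x) = 4*sin(9*x/5)/5:
  f'(x)  = 36*cos(9*x/5)/25
  f''(x) = -324*sin(9*x/5)/125
Substitute x = B_t and multiply the f'' term by 1/2:
  drift     = (1/2) * (-324*sin(9*x/5)/125) evaluated at B_t = -162*sin(9*B_t/5)/125
  diffusion = (36*cos(9*x/5)/25) evaluated at B_t = 36*cos(9*B_t/5)/25
Therefore d(4*sin(9*B_t/5)/5) = (-162*sin(9*B_t/5)/125) dt + (36*cos(9*B_t/5)/25) dB_t.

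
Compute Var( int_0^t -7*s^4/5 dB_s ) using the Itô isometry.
Var = 49*t^9/225

The Itô integral of a deterministic integrand f(s) has mean 0 because each increment f(s) * (B_{s+ds} - B_s) has mean 0. By the Itô isometry:
  Var( int_0^t f(s) dB_s ) = E[ (int_0^t f(s) dB_s)^2 ] = int_0^t f(s)^2 ds.
Here f(s) = -7*s^4/5, so f(s)^2 = 49*s^8/25. Integrate:
  int_0^t (49*s^8/25) ds = 49*t^9/225.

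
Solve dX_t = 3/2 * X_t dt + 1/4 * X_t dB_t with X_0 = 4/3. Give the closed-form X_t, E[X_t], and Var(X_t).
X_t = 4/3 * exp((47/32) t + (1/4) B_t); E[X_t] = 4*exp(3*t/2)/3; Var(X_t) = 16*(exp(t/16) - 1)*exp(3*t)/9

For GBM dX = mu X dt + sigma X dB with X_0 = x_0, apply Itô to Y = log X: dY = (mu - sigma^2/2) dt + sigma dB, so Y_t = log(x_0) + (mu - sigma^2/2) t + sigma B_t and hence X_t = x_0 * exp((mu - sigma^2/2) t + sigma B_t).
With mu = 3/2, sigma = 1/4, x_0 = 4/3, this gives:
  X_t = 4/3 * exp((47/32) * t + (1/4) * B_t).
Since sigma*B_t ~ Normal(0, sigma^2 t), E[exp(sigma*B_t)] = exp(sigma^2 t / 2); so E[X_t] = x_0 * exp((mu - sigma^2/2) t) * exp(sigma^2 t / 2) = x_0 * exp(mu t) = 4*exp(3*t/2)/3.
Var(X_t) = E[X_t^2] - (E[X_t])^2 = x_0^2 * exp(2 mu t) * (exp(sigma^2 t) - 1) = 16*(exp(t/16) - 1)*exp(3*t)/9.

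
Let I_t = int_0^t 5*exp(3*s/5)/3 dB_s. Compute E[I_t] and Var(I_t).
E[I_t] = 0; Var(I_t) = 125*exp(6*t/5)/54 - 125/54

The Itô integral of a deterministic integrand f(s) has mean 0 because each increment f(s) * (B_{s+ds} - B_s) has mean 0. By the Itô isometry:
  Var( int_0^t f(s) dB_s ) = E[ (int_0^t f(s) dB_s)^2 ] = int_0^t f(s)^2 ds.
Here f(s) = 5*exp(3*s/5)/3, so f(s)^2 = 25*exp(6*s/5)/9. Integrate:
  int_0^t (25*exp(6*s/5)/9) ds = 125*exp(6*t/5)/54 - 125/54.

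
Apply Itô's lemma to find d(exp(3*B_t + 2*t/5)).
d(exp(3*B_t + 2*t/5)) = (49*exp(3*B_t + 2*t/5)/10) dt + (3*exp(3*B_t + 2*t/5)) dB_t

Itô's formula for f(t, x): d f(t, B_t) = (f_t + (1/2) f_xx) dt + f_x dB_t. Compute partials of f(t, x) = exp(2*t/5 + 3*x):
  f_t(t,x)  = 2*exp(2*t/5 + 3*x)/5
  f_x(t,x)  = 3*exp(2*t/5 + 3*x)
  f_xx(t,x) = 9*exp(2*t/5 + 3*x)
Assemble drift = f_t + (1/2) f_xx = 49*exp(2*t/5 + 3*x)/10 and diffusion = f_x = 3*exp(2*t/5 + 3*x). Substituting x = B_t:
  d(exp(3*B_t + 2*t/5)) = (49*exp(3*B_t + 2*t/5)/10) dt + (3*exp(3*B_t + 2*t/5)) dB_t.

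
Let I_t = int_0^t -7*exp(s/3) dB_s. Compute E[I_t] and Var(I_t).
E[I_t] = 0; Var(I_t) = 147*exp(2*t/3)/2 - 147/2

The Itô integral of a deterministic integrand f(s) has mean 0 because each increment f(s) * (B_{s+ds} - B_s) has mean 0. By the Itô isometry:
  Var( int_0^t f(s) dB_s ) = E[ (int_0^t f(s) dB_s)^2 ] = int_0^t f(s)^2 ds.
Here f(s) = -7*exp(s/3), so f(s)^2 = 49*exp(2*s/3). Integrate:
  int_0^t (49*exp(2*s/3)) ds = 147*exp(2*t/3)/2 - 147/2.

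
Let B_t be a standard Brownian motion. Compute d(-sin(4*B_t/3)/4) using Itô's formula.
d(-sin(4*B_t/3)/4) = (2*sin(4*B_t/3)/9) dt + (-cos(4*B_t/3)/3) dB_t

Itô's formula for f(B_t) gives d f(B_t) = f'(B_t) dB_t + (1/2) f''(B_t) dt. Compute derivatives of f(x) = -sin(4*x/3)/4:
  f'(x)  = -cos(4*x/3)/3
  f''(x) = 4*sin(4*x/3)/9
Substitute x = B_t and multiply the f'' term by 1/2:
  drift     = (1/2) * (4*sin(4*x/3)/9) evaluated at B_t = 2*sin(4*B_t/3)/9
  diffusion = (-cos(4*x/3)/3) evaluated at B_t = -cos(4*B_t/3)/3
Therefore d(-sin(4*B_t/3)/4) = (2*sin(4*B_t/3)/9) dt + (-cos(4*B_t/3)/3) dB_t.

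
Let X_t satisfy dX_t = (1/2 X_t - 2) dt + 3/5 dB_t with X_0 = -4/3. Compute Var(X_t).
Var(X_t) = 9*exp(t)/25 - 9/25

The variance V(t) = Var(X_t) satisfies V'(t) = 2 a V(t) + c^2 with V(0) = 0 (drift coefficient is linear in X, diffusion is constant). With a = 1/2, c = 3/5, the solution is
  V(t) = (c^2 / (2 a)) * (exp(2 a t) - 1)
       = ((3/5)^2 / (2*(1/2))) * (exp(1 t) - 1)
       = 9*exp(t)/25 - 9/25.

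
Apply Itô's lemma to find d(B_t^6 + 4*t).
d(B_t^6 + 4*t) = (15*B_t^4 + 4) dt + (6*B_t^5) dB_t

Itô's formula for f(t, x): d f(t, B_t) = (f_t + (1/2) f_xx) dt + f_x dB_t. Compute partials of f(t, x) = 4*t + x^6:
  f_t(t,x)  = 4
  f_x(t,x)  = 6*x^5
  f_xx(t,x) = 30*x^4
Assemble drift = f_t + (1/2) f_xx = 15*x^4 + 4 and diffusion = f_x = 6*x^5. Substituting x = B_t:
  d(B_t^6 + 4*t) = (15*B_t^4 + 4) dt + (6*B_t^5) dB_t.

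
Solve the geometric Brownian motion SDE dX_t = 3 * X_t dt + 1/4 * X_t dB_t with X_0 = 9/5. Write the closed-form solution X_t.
X_t = 9/5 * exp((95/32) * t + (1/4) * B_t)

For GBM dX = mu X dt + sigma X dB with X_0 = x_0, apply Itô to Y = log X: dY = (mu - sigma^2/2) dt + sigma dB, so Y_t = log(x_0) + (mu - sigma^2/2) t + sigma B_t and hence X_t = x_0 * exp((mu - sigma^2/2) t + sigma B_t).
With mu = 3, sigma = 1/4, x_0 = 9/5, this gives:
  X_t = 9/5 * exp((95/32) * t + (1/4) * B_t).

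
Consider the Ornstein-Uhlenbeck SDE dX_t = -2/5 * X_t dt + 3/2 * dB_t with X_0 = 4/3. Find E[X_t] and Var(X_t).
E[X_t] = 4*exp(-2*t/5)/3; Var(X_t) = 45/16 - 45*exp(-4*t/5)/16

The OU SDE dX = -theta X dt + sigma dB admits the integrating factor exp(theta t): d(exp(theta t) X_t) = sigma exp(theta t) dB_t. Integrating from 0 to t:
  X_t = x_0 * exp(-theta t) + sigma * int_0^t exp(-theta (t-s)) dB_s.
The Itô integral has mean 0 and (by the Itô isometry) variance sigma^2 * int_0^t exp(-2 theta (t - s)) ds = sigma^2 * (1 - exp(-2 theta t)) / (2 theta).
With theta = 2/5, sigma = 3/2, x_0 = 4/3:
  E[X_t] = 4/3 * exp(-2/5 t) = 4*exp(-2*t/5)/3
  Var(X_t) = (3/2)^2 * (1 - exp(-2*2/5 t)) / (2 * 2/5) = 45/16 - 45*exp(-4*t/5)/16.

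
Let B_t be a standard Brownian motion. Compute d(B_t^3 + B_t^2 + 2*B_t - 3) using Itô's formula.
d(B_t^3 + B_t^2 + 2*B_t - 3) = (3*B_t + 1) dt + (3*B_t^2 + 2*B_t + 2) dB_t

Itô's formula for f(B_t) gives d f(B_t) = f'(B_t) dB_t + (1/2) f''(B_t) dt. Compute derivatives of f(x) = x^3 + x^2 + 2*x - 3:
  f'(x)  = 3*x^2 + 2*x + 2
  f''(x) = 6*x + 2
Substitute x = B_t and multiply the f'' term by 1/2:
  drift     = (1/2) * (6*x + 2) evaluated at B_t = 3*B_t + 1
  diffusion = (3*x^2 + 2*x + 2) evaluated at B_t = 3*B_t^2 + 2*B_t + 2
Therefore d(B_t^3 + B_t^2 + 2*B_t - 3) = (3*B_t + 1) dt + (3*B_t^2 + 2*B_t + 2) dB_t.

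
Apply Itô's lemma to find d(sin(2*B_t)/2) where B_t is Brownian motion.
d(sin(2*B_t)/2) = (-sin(2*B_t)) dt + (cos(2*B_t)) dB_t

Itô's formula for f(B_t) gives d f(B_t) = f'(B_t) dB_t + (1/2) f''(B_t) dt. Compute derivatives of f(x) = sin(2*x)/2:
  f'(x)  = cos(2*x)
  f''(x) = -2*sin(2*x)
Substitute x = B_t and multiply the f'' term by 1/2:
  drift     = (1/2) * (-2*sin(2*x)) evaluated at B_t = -sin(2*B_t)
  diffusion = (cos(2*x)) evaluated at B_t = cos(2*B_t)
Therefore d(sin(2*B_t)/2) = (-sin(2*B_t)) dt + (cos(2*B_t)) dB_t.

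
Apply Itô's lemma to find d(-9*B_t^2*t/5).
d(-9*B_t^2*t/5) = (-9*B_t^2/5 - 9*t/5) dt + (-18*B_t*t/5) dB_t

Itô's formula for f(t, x): d f(t, B_t) = (f_t + (1/2) f_xx) dt + f_x dB_t. Compute partials of f(t, x) = -9*t*x^2/5:
  f_t(t,x)  = -9*x^2/5
  f_x(t,x)  = -18*t*x/5
  f_xx(t,x) = -18*t/5
Assemble drift = f_t + (1/2) f_xx = -9*t/5 - 9*x^2/5 and diffusion = f_x = -18*t*x/5. Substituting x = B_t:
  d(-9*B_t^2*t/5) = (-9*B_t^2/5 - 9*t/5) dt + (-18*B_t*t/5) dB_t.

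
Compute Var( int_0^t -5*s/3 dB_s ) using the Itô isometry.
Var = 25*t^3/27

The Itô integral of a deterministic integrand f(s) has mean 0 because each increment f(s) * (B_{s+ds} - B_s) has mean 0. By the Itô isometry:
  Var( int_0^t f(s) dB_s ) = E[ (int_0^t f(s) dB_s)^2 ] = int_0^t f(s)^2 ds.
Here f(s) = -5*s/3, so f(s)^2 = 25*s^2/9. Integrate:
  int_0^t (25*s^2/9) ds = 25*t^3/27.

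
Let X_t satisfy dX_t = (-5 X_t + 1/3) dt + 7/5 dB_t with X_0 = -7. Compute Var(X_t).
Var(X_t) = 49/250 - 49*exp(-10*t)/250

The variance V(t) = Var(X_t) satisfies V'(t) = 2 a V(t) + c^2 with V(0) = 0 (drift coefficient is linear in X, diffusion is constant). With a = -5, c = 7/5, the solution is
  V(t) = (c^2 / (2 a)) * (exp(2 a t) - 1)
       = ((7/5)^2 / (2*(-5))) * (exp((-10) t) - 1)
       = 49/250 - 49*exp(-10*t)/250.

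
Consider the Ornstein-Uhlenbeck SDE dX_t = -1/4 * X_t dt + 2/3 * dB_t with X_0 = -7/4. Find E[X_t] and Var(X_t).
E[X_t] = -7*exp(-t/4)/4; Var(X_t) = 8/9 - 8*exp(-t/2)/9

The OU SDE dX = -theta X dt + sigma dB admits the integrating factor exp(theta t): d(exp(theta t) X_t) = sigma exp(theta t) dB_t. Integrating from 0 to t:
  X_t = x_0 * exp(-theta t) + sigma * int_0^t exp(-theta (t-s)) dB_s.
The Itô integral has mean 0 and (by the Itô isometry) variance sigma^2 * int_0^t exp(-2 theta (t - s)) ds = sigma^2 * (1 - exp(-2 theta t)) / (2 theta).
With theta = 1/4, sigma = 2/3, x_0 = -7/4:
  E[X_t] = -7/4 * exp(-1/4 t) = -7*exp(-t/4)/4
  Var(X_t) = (2/3)^2 * (1 - exp(-2*1/4 t)) / (2 * 1/4) = 8/9 - 8*exp(-t/2)/9.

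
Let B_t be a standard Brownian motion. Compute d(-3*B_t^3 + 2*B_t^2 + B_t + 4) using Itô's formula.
d(-3*B_t^3 + 2*B_t^2 + B_t + 4) = (2 - 9*B_t) dt + (-9*B_t^2 + 4*B_t + 1) dB_t

Itô's formula for f(B_t) gives d f(B_t) = f'(B_t) dB_t + (1/2) f''(B_t) dt. Compute derivatives of f(x) = -3*x^3 + 2*x^2 + x + 4:
  f'(x)  = -9*x^2 + 4*x + 1
  f''(x) = 4 - 18*x
Substitute x = B_t and multiply the f'' term by 1/2:
  drift     = (1/2) * (4 - 18*x) evaluated at B_t = 2 - 9*B_t
  diffusion = (-9*x^2 + 4*x + 1) evaluated at B_t = -9*B_t^2 + 4*B_t + 1
Therefore d(-3*B_t^3 + 2*B_t^2 + B_t + 4) = (2 - 9*B_t) dt + (-9*B_t^2 + 4*B_t + 1) dB_t.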